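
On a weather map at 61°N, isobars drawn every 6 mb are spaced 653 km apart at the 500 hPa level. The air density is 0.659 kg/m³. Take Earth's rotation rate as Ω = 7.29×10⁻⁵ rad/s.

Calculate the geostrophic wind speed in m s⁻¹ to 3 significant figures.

10.9 m s⁻¹

Coriolis parameter at 61°N:
f = 2Ω sin φ = 2 × 7.29×10⁻⁵ × sin 61° = 1.28×10⁻⁴ s⁻¹
Pressure gradient: |∂P/∂n| = 600 Pa / 653000 m = 9.19×10⁻⁴ Pa/m
Geostrophic balance (pressure-gradient force = Coriolis force):
V_g = (1/(fρ)) |∂P/∂n| = 9.19×10⁻⁴ / (1.28×10⁻⁴ × 0.659) = 10.9 m/s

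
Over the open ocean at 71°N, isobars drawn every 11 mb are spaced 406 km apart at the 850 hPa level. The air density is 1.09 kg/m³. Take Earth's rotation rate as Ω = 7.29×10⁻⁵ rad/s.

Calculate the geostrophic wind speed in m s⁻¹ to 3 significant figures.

Coriolis parameter at 71°N:
f = 2Ω sin φ = 2 × 7.29×10⁻⁵ × sin 71° = 1.38×10⁻⁴ s⁻¹
Pressure gradient: |∂P/∂n| = 1100 Pa / 406000 m = 2.71×10⁻³ Pa/m
Geostrophic balance (pressure-gradient force = Coriolis force):
V_g = (1/(fρ)) |∂P/∂n| = 2.71×10⁻³ / (1.38×10⁻⁴ × 1.09) = 18.0 m/s

18.0 m s⁻¹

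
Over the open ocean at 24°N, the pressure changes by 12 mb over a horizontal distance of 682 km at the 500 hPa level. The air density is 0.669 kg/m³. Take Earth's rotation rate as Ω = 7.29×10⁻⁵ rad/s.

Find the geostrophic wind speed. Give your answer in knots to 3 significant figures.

Coriolis parameter at 24°N:
f = 2Ω sin φ = 2 × 7.29×10⁻⁵ × sin 24° = 5.93×10⁻⁵ s⁻¹
Pressure gradient: |∂P/∂n| = 1200 Pa / 682000 m = 1.76×10⁻³ Pa/m
Geostrophic balance (pressure-gradient force = Coriolis force):
V_g = (1/(fρ)) |∂P/∂n| = 1.76×10⁻³ / (5.93×10⁻⁵ × 0.669) = 44.4 m/s
Converting: 44.4 m/s × 1.944 = 86.2 knots

86.2 knots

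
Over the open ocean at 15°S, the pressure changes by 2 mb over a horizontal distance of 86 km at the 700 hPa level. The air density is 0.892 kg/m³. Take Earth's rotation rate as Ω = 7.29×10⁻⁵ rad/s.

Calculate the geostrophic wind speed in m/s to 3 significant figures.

69.1 m/s

Coriolis parameter at 15°S:
f = 2Ω sin φ = 2 × 7.29×10⁻⁵ × sin 15° = 3.77×10⁻⁵ s⁻¹
Pressure gradient: |∂P/∂n| = 200 Pa / 86000 m = 2.33×10⁻³ Pa/m
Geostrophic balance (pressure-gradient force = Coriolis force):
V_g = (1/(fρ)) |∂P/∂n| = 2.33×10⁻³ / (3.77×10⁻⁵ × 0.892) = 69.1 m/s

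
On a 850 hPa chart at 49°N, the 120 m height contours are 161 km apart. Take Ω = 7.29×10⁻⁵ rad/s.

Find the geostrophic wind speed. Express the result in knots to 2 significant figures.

130 knots

Coriolis parameter at 49°N:
f = 2Ω sin φ = 2 × 7.29×10⁻⁵ × sin 49° = 1.10×10⁻⁴ s⁻¹
Height gradient: |∂Z/∂n| = 120 m / 161000 m = 7.45×10⁻⁴
On a pressure surface, geostrophic balance gives V_g = (g/f)|∂Z/∂n|:
V_g = 9.81 × 7.45×10⁻⁴ / 1.10×10⁻⁴ = 66.4 m/s
Converting: 66.4 m/s × 1.944 = 130 knots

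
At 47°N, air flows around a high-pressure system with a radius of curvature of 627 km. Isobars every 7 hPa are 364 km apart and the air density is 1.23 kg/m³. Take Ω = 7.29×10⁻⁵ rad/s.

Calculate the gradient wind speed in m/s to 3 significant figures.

21.7 m/s

Coriolis parameter at 47°N:
f = 2Ω sin φ = 2 × 7.29×10⁻⁵ × sin 47° = 1.07×10⁻⁴ s⁻¹
Pressure gradient: |∂P/∂n| = 700 Pa / 364000 m = 1.92×10⁻³ Pa/m
Geostrophic speed: V_g = |∂P/∂n|/(fρ) = 1.92×10⁻³/(1.07×10⁻⁴ × 1.23) = 14.7 m/s
Around a high, pressure-gradient force acts outward with centrifugal, so Coriolis balances both:
fV = (1/ρ)|∂P/∂n| + V²/R  →  V² − fR·V + fR·V_g = 0
With fR = 1.07×10⁻⁴ × 627×10³ m = 66.9 m/s:
V = [fR − √((fR)² − 4 fR V_g)]/2 = [66.9 − √(66.9² − 4×66.9×14.7)]/2 = 21.7 m/s
Supergeostrophic (V > V_g = 14.7 m/s), as expected around a high.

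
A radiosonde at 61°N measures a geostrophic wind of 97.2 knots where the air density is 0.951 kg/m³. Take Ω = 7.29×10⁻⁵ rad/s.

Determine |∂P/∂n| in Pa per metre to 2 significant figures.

Coriolis parameter at 61°N:
f = 2Ω sin φ = 2 × 7.29×10⁻⁵ × sin 61° = 1.28×10⁻⁴ s⁻¹
Wind speed in SI: 97.2 knots = 50.0 m/s
Geostrophic balance rearranged: |∂P/∂n| = f ρ V_g
|∂P/∂n| = 1.28×10⁻⁴ × 0.951 × 50.0 = 6.06×10⁻³ Pa/m

6.1×10⁻³ Pa/m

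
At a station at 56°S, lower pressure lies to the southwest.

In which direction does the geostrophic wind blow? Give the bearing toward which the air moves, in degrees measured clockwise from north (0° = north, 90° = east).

135°

The pressure-gradient force points toward the southwest (bearing 225°).
Geostrophic balance: in the Southern Hemisphere the Coriolis force deflects motion to the left, so the geostrophic wind blows 90° to the left of the pressure-gradient force (low pressure on the right).
Rotating 225° by 90° counterclockwise gives 135° — the wind blows toward the southeast.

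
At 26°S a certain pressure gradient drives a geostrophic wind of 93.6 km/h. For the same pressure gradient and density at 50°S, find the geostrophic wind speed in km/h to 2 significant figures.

With the same pressure gradient and density, V_g ∝ 1/f ∝ 1/sin φ.
V₂ = V₁ · sin φ₁ / sin φ₂ = 93.6 × sin 26° / sin 50°
V₂ = 93.6 × 0.4384/0.7660 = 54 km/h

54 km/h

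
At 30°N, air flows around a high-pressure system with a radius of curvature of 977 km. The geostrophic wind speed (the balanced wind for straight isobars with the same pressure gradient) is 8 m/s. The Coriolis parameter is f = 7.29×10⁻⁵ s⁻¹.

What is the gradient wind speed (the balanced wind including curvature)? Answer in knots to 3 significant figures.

17.9 knots

Around a high, pressure-gradient force acts outward with centrifugal, so Coriolis balances both:
fV = (1/ρ)|∂P/∂n| + V²/R  →  V² − fR·V + fR·V_g = 0
With fR = 7.29×10⁻⁵ × 977×10³ m = 71.2 m/s:
V = [fR − √((fR)² − 4 fR V_g)]/2 = [71.2 − √(71.2² − 4×71.2×8)]/2 = 9.18 m/s
Supergeostrophic (V > V_g = 8 m/s), as expected around a high.
Converting: 9.18 m/s × 1.944 = 17.9 knots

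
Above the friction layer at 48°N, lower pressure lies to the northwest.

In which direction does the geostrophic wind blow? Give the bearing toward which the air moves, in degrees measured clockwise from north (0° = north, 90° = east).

045°

The pressure-gradient force points toward the northwest (bearing 315°).
Geostrophic balance: in the Northern Hemisphere the Coriolis force deflects motion to the right, so the geostrophic wind blows 90° to the right of the pressure-gradient force (low pressure on the left).
Rotating 315° by 90° clockwise gives 045° — the wind blows toward the northeast.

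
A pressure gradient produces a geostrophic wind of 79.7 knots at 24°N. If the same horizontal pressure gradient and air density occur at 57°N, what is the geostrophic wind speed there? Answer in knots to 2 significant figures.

With the same pressure gradient and density, V_g ∝ 1/f ∝ 1/sin φ.
V₂ = V₁ · sin φ₁ / sin φ₂ = 79.7 × sin 24° / sin 57°
V₂ = 79.7 × 0.4067/0.8387 = 39 knots

39 knots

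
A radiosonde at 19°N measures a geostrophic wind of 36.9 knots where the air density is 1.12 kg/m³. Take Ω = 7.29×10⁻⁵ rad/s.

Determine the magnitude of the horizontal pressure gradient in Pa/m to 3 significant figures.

Coriolis parameter at 19°N:
f = 2Ω sin φ = 2 × 7.29×10⁻⁵ × sin 19° = 4.75×10⁻⁵ s⁻¹
Wind speed in SI: 36.9 knots = 19.0 m/s
Geostrophic balance rearranged: |∂P/∂n| = f ρ V_g
|∂P/∂n| = 4.75×10⁻⁵ × 1.12 × 19.0 = 1.01×10⁻³ Pa/m

1.01×10⁻³ Pa/m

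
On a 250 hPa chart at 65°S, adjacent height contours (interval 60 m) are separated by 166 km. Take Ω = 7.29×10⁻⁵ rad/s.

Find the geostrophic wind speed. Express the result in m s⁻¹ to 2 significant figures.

27 m s⁻¹

Coriolis parameter at 65°S:
f = 2Ω sin φ = 2 × 7.29×10⁻⁵ × sin 65° = 1.32×10⁻⁴ s⁻¹
Height gradient: |∂Z/∂n| = 60 m / 166000 m = 3.61×10⁻⁴
On a pressure surface, geostrophic balance gives V_g = (g/f)|∂Z/∂n|:
V_g = 9.81 × 3.61×10⁻⁴ / 1.32×10⁻⁴ = 26.8 m/s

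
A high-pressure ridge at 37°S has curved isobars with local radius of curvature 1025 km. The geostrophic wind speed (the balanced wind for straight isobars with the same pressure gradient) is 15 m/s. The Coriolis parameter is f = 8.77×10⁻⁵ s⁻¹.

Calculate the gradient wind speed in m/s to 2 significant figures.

19 m/s

Around a high, pressure-gradient force acts outward with centrifugal, so Coriolis balances both:
fV = (1/ρ)|∂P/∂n| + V²/R  →  V² − fR·V + fR·V_g = 0
With fR = 8.77×10⁻⁵ × 1025×10³ m = 89.9 m/s:
V = [fR − √((fR)² − 4 fR V_g)]/2 = [89.9 − √(89.9² − 4×89.9×15)]/2 = 19 m/s
Supergeostrophic (V > V_g = 15 m/s), as expected around a high.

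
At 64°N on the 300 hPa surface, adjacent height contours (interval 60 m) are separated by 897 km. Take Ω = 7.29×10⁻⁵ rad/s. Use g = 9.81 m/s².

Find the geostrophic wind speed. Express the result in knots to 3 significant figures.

9.73 knots

Coriolis parameter at 64°N:
f = 2Ω sin φ = 2 × 7.29×10⁻⁵ × sin 64° = 1.31×10⁻⁴ s⁻¹
Height gradient: |∂Z/∂n| = 60 m / 897000 m = 6.69×10⁻⁵
On a pressure surface, geostrophic balance gives V_g = (g/f)|∂Z/∂n|:
V_g = 9.81 × 6.69×10⁻⁵ / 1.31×10⁻⁴ = 5.01 m/s
Converting: 5.01 m/s × 1.944 = 9.73 knots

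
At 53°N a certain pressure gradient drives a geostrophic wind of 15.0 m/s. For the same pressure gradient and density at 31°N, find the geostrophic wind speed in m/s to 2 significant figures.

23 m/s

With the same pressure gradient and density, V_g ∝ 1/f ∝ 1/sin φ.
V₂ = V₁ · sin φ₁ / sin φ₂ = 15.0 × sin 53° / sin 31°
V₂ = 15.0 × 0.7986/0.5150 = 23 m/s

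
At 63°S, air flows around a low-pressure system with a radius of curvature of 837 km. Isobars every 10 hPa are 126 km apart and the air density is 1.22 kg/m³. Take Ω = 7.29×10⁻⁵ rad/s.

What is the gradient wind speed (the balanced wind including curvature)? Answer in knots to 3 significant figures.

72.5 knots

Coriolis parameter at 63°S:
f = 2Ω sin φ = 2 × 7.29×10⁻⁵ × sin 63° = 1.30×10⁻⁴ s⁻¹
Pressure gradient: |∂P/∂n| = 1000 Pa / 126000 m = 7.94×10⁻³ Pa/m
Geostrophic speed: V_g = |∂P/∂n|/(fρ) = 7.94×10⁻³/(1.30×10⁻⁴ × 1.22) = 50.1 m/s
Around a low, centrifugal force acts outward with Coriolis, so pressure-gradient force balances both:
(1/ρ)|∂P/∂n| = fV + V²/R  →  V² + fR·V − fR·V_g = 0
With fR = 1.30×10⁻⁴ × 837×10³ m = 109 m/s:
V = [−fR + √((fR)² + 4 fR V_g)]/2 = [−109 + √(109² + 4×109×50.1)]/2 = 37.3 m/s
Subgeostrophic (V < V_g = 50.1 m/s), as expected around a low.
Converting: 37.3 m/s × 1.944 = 72.5 knots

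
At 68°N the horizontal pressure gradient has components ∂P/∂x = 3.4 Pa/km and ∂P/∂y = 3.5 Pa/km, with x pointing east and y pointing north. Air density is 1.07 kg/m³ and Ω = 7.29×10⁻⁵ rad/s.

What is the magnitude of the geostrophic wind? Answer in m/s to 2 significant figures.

34 m/s

Coriolis parameter at 68°N:
f = 2Ω sin φ = 2 × 7.29×10⁻⁵ × sin 68° = 1.35×10⁻⁴ s⁻¹
Component geostrophic relations (x east, y north):
u_g = −(1/(fρ)) ∂P/∂y,  v_g = (1/(fρ)) ∂P/∂x
u_g = −(3.5×10⁻³)/(1.35×10⁻⁴ × 1.07) = −24.2 m/s;  v_g = (3.4×10⁻³)/(1.35×10⁻⁴ × 1.07) = 23.5 m/s
|V_g| = √(u_g² + v_g²) = 33.7 m/s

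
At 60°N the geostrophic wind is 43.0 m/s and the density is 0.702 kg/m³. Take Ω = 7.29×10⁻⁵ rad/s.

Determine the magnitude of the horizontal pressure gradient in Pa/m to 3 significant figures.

Coriolis parameter at 60°N:
f = 2Ω sin φ = 2 × 7.29×10⁻⁵ × sin 60° = 1.26×10⁻⁴ s⁻¹
Geostrophic balance rearranged: |∂P/∂n| = f ρ V_g
|∂P/∂n| = 1.26×10⁻⁴ × 0.702 × 43.0 = 3.81×10⁻³ Pa/m

3.81×10⁻³ Pa/m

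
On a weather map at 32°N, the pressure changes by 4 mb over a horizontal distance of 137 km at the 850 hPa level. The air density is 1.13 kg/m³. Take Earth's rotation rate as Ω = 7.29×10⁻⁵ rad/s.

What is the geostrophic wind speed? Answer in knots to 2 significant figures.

65 knots

Coriolis parameter at 32°N:
f = 2Ω sin φ = 2 × 7.29×10⁻⁵ × sin 32° = 7.73×10⁻⁵ s⁻¹
Pressure gradient: |∂P/∂n| = 400 Pa / 137000 m = 2.92×10⁻³ Pa/m
Geostrophic balance (pressure-gradient force = Coriolis force):
V_g = (1/(fρ)) |∂P/∂n| = 2.92×10⁻³ / (7.73×10⁻⁵ × 1.13) = 33.4 m/s
Converting: 33.4 m/s × 1.944 = 65 knots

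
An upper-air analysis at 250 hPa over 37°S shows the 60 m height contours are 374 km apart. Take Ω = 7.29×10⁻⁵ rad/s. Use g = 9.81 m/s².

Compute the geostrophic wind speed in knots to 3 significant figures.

34.9 knots

Coriolis parameter at 37°S:
f = 2Ω sin φ = 2 × 7.29×10⁻⁵ × sin 37° = 8.77×10⁻⁵ s⁻¹
Height gradient: |∂Z/∂n| = 60 m / 374000 m = 1.60×10⁻⁴
On a pressure surface, geostrophic balance gives V_g = (g/f)|∂Z/∂n|:
V_g = 9.81 × 1.60×10⁻⁴ / 8.77×10⁻⁵ = 17.9 m/s
Converting: 17.9 m/s × 1.944 = 34.9 knots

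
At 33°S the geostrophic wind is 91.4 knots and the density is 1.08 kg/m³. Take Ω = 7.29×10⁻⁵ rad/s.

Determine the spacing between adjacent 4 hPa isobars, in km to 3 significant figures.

99.2 km

Coriolis parameter at 33°S:
f = 2Ω sin φ = 2 × 7.29×10⁻⁵ × sin 33° = 7.94×10⁻⁵ s⁻¹
Wind speed in SI: 91.4 knots = 47.0 m/s
Geostrophic balance rearranged: |∂P/∂n| = f ρ V_g
|∂P/∂n| = 7.94×10⁻⁵ × 1.08 × 47.0 = 4.03×10⁻³ Pa/m
Isobar spacing: Δn = ΔP/|∂P/∂n| = 400 Pa / 4.03×10⁻³ Pa/m = 99194 m ≈ 99.2 km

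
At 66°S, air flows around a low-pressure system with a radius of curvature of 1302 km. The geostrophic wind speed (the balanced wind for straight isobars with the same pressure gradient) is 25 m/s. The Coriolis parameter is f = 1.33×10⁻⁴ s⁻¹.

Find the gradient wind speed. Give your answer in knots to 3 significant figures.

43.1 knots

Around a low, centrifugal force acts outward with Coriolis, so pressure-gradient force balances both:
(1/ρ)|∂P/∂n| = fV + V²/R  →  V² + fR·V − fR·V_g = 0
With fR = 1.33×10⁻⁴ × 1302×10³ m = 173 m/s:
V = [−fR + √((fR)² + 4 fR V_g)]/2 = [−173 + √(173² + 4×173×25)]/2 = 22.2 m/s
Subgeostrophic (V < V_g = 25 m/s), as expected around a low.
Converting: 22.2 m/s × 1.944 = 43.1 knots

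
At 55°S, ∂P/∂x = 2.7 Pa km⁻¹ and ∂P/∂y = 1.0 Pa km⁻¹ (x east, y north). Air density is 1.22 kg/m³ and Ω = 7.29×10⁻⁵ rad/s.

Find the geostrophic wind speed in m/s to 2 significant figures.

20 m/s

Coriolis parameter at 55°S:
f = 2Ω sin φ = 2 × 7.29×10⁻⁵ × sin 55° = 1.19×10⁻⁴ s⁻¹
In the Southern Hemisphere f is negative: f = −1.19×10⁻⁴ s⁻¹.
Component geostrophic relations (x east, y north):
u_g = −(1/(fρ)) ∂P/∂y,  v_g = (1/(fρ)) ∂P/∂x
u_g = −(1.0×10⁻³)/(−1.19×10⁻⁴ × 1.22) = 6.86 m/s;  v_g = (2.7×10⁻³)/(−1.19×10⁻⁴ × 1.22) = −18.5 m/s
|V_g| = √(u_g² + v_g²) = 19.8 m/s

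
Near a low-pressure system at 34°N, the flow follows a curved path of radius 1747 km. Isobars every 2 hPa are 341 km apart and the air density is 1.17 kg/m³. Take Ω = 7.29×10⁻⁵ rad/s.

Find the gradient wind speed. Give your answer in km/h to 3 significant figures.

21.3 km/h

Coriolis parameter at 34°N:
f = 2Ω sin φ = 2 × 7.29×10⁻⁵ × sin 34° = 8.15×10⁻⁵ s⁻¹
Pressure gradient: |∂P/∂n| = 200 Pa / 341000 m = 5.87×10⁻⁴ Pa/m
Geostrophic speed: V_g = |∂P/∂n|/(fρ) = 5.87×10⁻⁴/(8.15×10⁻⁵ × 1.17) = 6.15 m/s
Around a low, centrifugal force acts outward with Coriolis, so pressure-gradient force balances both:
(1/ρ)|∂P/∂n| = fV + V²/R  →  V² + fR·V − fR·V_g = 0
With fR = 8.15×10⁻⁵ × 1747×10³ m = 142 m/s:
V = [−fR + √((fR)² + 4 fR V_g)]/2 = [−142 + √(142² + 4×142×6.15)]/2 = 5.9 m/s
Subgeostrophic (V < V_g = 6.15 m/s), as expected around a low.
Converting: 5.9 m/s × 3.6 = 21.3 km/h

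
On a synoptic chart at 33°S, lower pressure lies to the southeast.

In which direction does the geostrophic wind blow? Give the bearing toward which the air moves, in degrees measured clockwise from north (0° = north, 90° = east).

The pressure-gradient force points toward the southeast (bearing 135°).
Geostrophic balance: in the Southern Hemisphere the Coriolis force deflects motion to the left, so the geostrophic wind blows 90° to the left of the pressure-gradient force (low pressure on the right).
Rotating 135° by 90° counterclockwise gives 045° — the wind blows toward the northeast.

045°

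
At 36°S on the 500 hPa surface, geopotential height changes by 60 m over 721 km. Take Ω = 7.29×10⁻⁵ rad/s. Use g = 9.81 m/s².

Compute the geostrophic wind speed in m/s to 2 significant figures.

Coriolis parameter at 36°S:
f = 2Ω sin φ = 2 × 7.29×10⁻⁵ × sin 36° = 8.57×10⁻⁵ s⁻¹
Height gradient: |∂Z/∂n| = 60 m / 721000 m = 8.32×10⁻⁵
On a pressure surface, geostrophic balance gives V_g = (g/f)|∂Z/∂n|:
V_g = 9.81 × 8.32×10⁻⁵ / 8.57×10⁻⁵ = 9.53 m/s

9.5 m/s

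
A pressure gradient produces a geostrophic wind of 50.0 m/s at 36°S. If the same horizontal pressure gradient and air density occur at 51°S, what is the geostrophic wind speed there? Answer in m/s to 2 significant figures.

38 m/s

With the same pressure gradient and density, V_g ∝ 1/f ∝ 1/sin φ.
V₂ = V₁ · sin φ₁ / sin φ₂ = 50.0 × sin 36° / sin 51°
V₂ = 50.0 × 0.5878/0.7771 = 38 m/s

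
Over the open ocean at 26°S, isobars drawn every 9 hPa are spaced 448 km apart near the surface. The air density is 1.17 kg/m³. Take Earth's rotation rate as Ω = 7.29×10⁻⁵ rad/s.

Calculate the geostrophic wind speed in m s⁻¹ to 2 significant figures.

Coriolis parameter at 26°S:
f = 2Ω sin φ = 2 × 7.29×10⁻⁵ × sin 26° = 6.39×10⁻⁵ s⁻¹
Pressure gradient: |∂P/∂n| = 900 Pa / 448000 m = 2.01×10⁻³ Pa/m
Geostrophic balance (pressure-gradient force = Coriolis force):
V_g = (1/(fρ)) |∂P/∂n| = 2.01×10⁻³ / (6.39×10⁻⁵ × 1.17) = 26.9 m/s

27 m s⁻¹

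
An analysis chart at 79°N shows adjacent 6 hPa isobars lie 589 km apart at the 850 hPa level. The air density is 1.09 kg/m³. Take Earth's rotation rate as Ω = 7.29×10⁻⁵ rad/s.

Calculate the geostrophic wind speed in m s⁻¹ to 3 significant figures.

Coriolis parameter at 79°N:
f = 2Ω sin φ = 2 × 7.29×10⁻⁵ × sin 79° = 1.43×10⁻⁴ s⁻¹
Pressure gradient: |∂P/∂n| = 600 Pa / 589000 m = 1.02×10⁻³ Pa/m
Geostrophic balance (pressure-gradient force = Coriolis force):
V_g = (1/(fρ)) |∂P/∂n| = 1.02×10⁻³ / (1.43×10⁻⁴ × 1.09) = 6.53 m/s

6.53 m s⁻¹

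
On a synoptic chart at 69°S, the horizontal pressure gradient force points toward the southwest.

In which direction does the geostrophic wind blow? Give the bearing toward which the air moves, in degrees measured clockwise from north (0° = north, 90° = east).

135°

The pressure-gradient force points toward the southwest (bearing 225°).
Geostrophic balance: in the Southern Hemisphere the Coriolis force deflects motion to the left, so the geostrophic wind blows 90° to the left of the pressure-gradient force (low pressure on the right).
Rotating 225° by 90° counterclockwise gives 135° — the wind blows toward the southeast.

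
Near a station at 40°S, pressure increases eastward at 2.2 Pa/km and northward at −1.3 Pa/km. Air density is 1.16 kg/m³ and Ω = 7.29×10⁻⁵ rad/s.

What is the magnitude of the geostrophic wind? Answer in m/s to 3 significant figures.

23.5 m/s

Coriolis parameter at 40°S:
f = 2Ω sin φ = 2 × 7.29×10⁻⁵ × sin 40° = 9.37×10⁻⁵ s⁻¹
In the Southern Hemisphere f is negative: f = −9.37×10⁻⁵ s⁻¹.
Component geostrophic relations (x east, y north):
u_g = −(1/(fρ)) ∂P/∂y,  v_g = (1/(fρ)) ∂P/∂x
u_g = −(−1.3×10⁻³)/(−9.37×10⁻⁵ × 1.16) = −12.0 m/s;  v_g = (2.2×10⁻³)/(−9.37×10⁻⁵ × 1.16) = −20.2 m/s
|V_g| = √(u_g² + v_g²) = 23.5 m/s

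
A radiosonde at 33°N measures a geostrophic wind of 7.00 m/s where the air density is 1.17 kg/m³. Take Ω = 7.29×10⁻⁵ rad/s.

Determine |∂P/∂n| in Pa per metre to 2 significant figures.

6.5×10⁻⁴ Pa/m

Coriolis parameter at 33°N:
f = 2Ω sin φ = 2 × 7.29×10⁻⁵ × sin 33° = 7.94×10⁻⁵ s⁻¹
Geostrophic balance rearranged: |∂P/∂n| = f ρ V_g
|∂P/∂n| = 7.94×10⁻⁵ × 1.17 × 7.00 = 6.50×10⁻⁴ Pa/m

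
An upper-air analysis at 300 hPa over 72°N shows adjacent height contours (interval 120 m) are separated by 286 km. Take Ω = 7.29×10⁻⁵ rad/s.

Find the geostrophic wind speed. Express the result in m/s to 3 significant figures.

Coriolis parameter at 72°N:
f = 2Ω sin φ = 2 × 7.29×10⁻⁵ × sin 72° = 1.39×10⁻⁴ s⁻¹
Height gradient: |∂Z/∂n| = 120 m / 286000 m = 4.20×10⁻⁴
On a pressure surface, geostrophic balance gives V_g = (g/f)|∂Z/∂n|:
V_g = 9.81 × 4.20×10⁻⁴ / 1.39×10⁻⁴ = 29.7 m/s

29.7 m/s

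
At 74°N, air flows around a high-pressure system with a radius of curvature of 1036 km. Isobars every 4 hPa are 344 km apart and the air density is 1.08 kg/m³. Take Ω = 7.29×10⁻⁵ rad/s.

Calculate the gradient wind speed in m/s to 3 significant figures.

Coriolis parameter at 74°N:
f = 2Ω sin φ = 2 × 7.29×10⁻⁵ × sin 74° = 1.40×10⁻⁴ s⁻¹
Pressure gradient: |∂P/∂n| = 400 Pa / 344000 m = 1.16×10⁻³ Pa/m
Geostrophic speed: V_g = |∂P/∂n|/(fρ) = 1.16×10⁻³/(1.40×10⁻⁴ × 1.08) = 7.68 m/s
Around a high, pressure-gradient force acts outward with centrifugal, so Coriolis balances both:
fV = (1/ρ)|∂P/∂n| + V²/R  →  V² − fR·V + fR·V_g = 0
With fR = 1.40×10⁻⁴ × 1036×10³ m = 145 m/s:
V = [fR − √((fR)² − 4 fR V_g)]/2 = [145 − √(145² − 4×145×7.68)]/2 = 8.14 m/s
Supergeostrophic (V > V_g = 7.68 m/s), as expected around a high.

8.14 m/s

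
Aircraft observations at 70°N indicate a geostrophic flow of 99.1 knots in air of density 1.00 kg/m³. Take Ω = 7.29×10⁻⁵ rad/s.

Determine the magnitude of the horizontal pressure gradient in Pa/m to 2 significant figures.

Coriolis parameter at 70°N:
f = 2Ω sin φ = 2 × 7.29×10⁻⁵ × sin 70° = 1.37×10⁻⁴ s⁻¹
Wind speed in SI: 99.1 knots = 51.0 m/s
Geostrophic balance rearranged: |∂P/∂n| = f ρ V_g
|∂P/∂n| = 1.37×10⁻⁴ × 1.00 × 51.0 = 6.98×10⁻³ Pa/m

7.0×10⁻³ Pa/m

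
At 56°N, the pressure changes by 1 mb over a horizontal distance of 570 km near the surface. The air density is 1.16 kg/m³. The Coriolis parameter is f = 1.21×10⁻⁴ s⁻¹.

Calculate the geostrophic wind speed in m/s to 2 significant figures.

Pressure gradient: |∂P/∂n| = 100 Pa / 570000 m = 1.75×10⁻⁴ Pa/m
Geostrophic balance (pressure-gradient force = Coriolis force):
V_g = (1/(fρ)) |∂P/∂n| = 1.75×10⁻⁴ / (1.21×10⁻⁴ × 1.16) = 1.25 m/s

1.2 m/s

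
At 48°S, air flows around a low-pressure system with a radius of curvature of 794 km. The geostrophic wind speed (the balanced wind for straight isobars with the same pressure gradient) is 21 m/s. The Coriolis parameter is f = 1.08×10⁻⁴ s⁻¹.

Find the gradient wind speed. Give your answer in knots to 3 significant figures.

33.9 knots

Around a low, centrifugal force acts outward with Coriolis, so pressure-gradient force balances both:
(1/ρ)|∂P/∂n| = fV + V²/R  →  V² + fR·V − fR·V_g = 0
With fR = 1.08×10⁻⁴ × 794×10³ m = 85.8 m/s:
V = [−fR + √((fR)² + 4 fR V_g)]/2 = [−85.8 + √(85.8² + 4×85.8×21)]/2 = 17.4 m/s
Subgeostrophic (V < V_g = 21 m/s), as expected around a low.
Converting: 17.4 m/s × 1.944 = 33.9 knots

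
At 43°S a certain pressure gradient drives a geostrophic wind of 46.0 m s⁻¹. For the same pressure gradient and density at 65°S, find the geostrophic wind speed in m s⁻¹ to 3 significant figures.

34.6 m s⁻¹

With the same pressure gradient and density, V_g ∝ 1/f ∝ 1/sin φ.
V₂ = V₁ · sin φ₁ / sin φ₂ = 46.0 × sin 43° / sin 65°
V₂ = 46.0 × 0.6820/0.9063 = 34.6 m s⁻¹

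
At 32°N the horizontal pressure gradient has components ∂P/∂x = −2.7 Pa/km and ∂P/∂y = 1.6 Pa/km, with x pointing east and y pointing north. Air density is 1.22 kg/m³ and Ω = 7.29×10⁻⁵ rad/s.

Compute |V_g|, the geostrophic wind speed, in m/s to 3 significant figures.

33.3 m/s

Coriolis parameter at 32°N:
f = 2Ω sin φ = 2 × 7.29×10⁻⁵ × sin 32° = 7.73×10⁻⁵ s⁻¹
Component geostrophic relations (x east, y north):
u_g = −(1/(fρ)) ∂P/∂y,  v_g = (1/(fρ)) ∂P/∂x
u_g = −(1.6×10⁻³)/(7.73×10⁻⁵ × 1.22) = −17.0 m/s;  v_g = (−2.7×10⁻³)/(7.73×10⁻⁵ × 1.22) = −28.6 m/s
|V_g| = √(u_g² + v_g²) = 33.3 m/s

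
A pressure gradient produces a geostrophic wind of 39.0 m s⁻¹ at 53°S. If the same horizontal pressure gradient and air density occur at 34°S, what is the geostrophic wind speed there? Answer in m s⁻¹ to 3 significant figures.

With the same pressure gradient and density, V_g ∝ 1/f ∝ 1/sin φ.
V₂ = V₁ · sin φ₁ / sin φ₂ = 39.0 × sin 53° / sin 34°
V₂ = 39.0 × 0.7986/0.5592 = 55.7 m s⁻¹

55.7 m s⁻¹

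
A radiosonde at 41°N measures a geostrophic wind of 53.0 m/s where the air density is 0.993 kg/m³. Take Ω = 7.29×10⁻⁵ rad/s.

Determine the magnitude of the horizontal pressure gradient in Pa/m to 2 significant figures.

Coriolis parameter at 41°N:
f = 2Ω sin φ = 2 × 7.29×10⁻⁵ × sin 41° = 9.57×10⁻⁵ s⁻¹
Geostrophic balance rearranged: |∂P/∂n| = f ρ V_g
|∂P/∂n| = 9.57×10⁻⁵ × 0.993 × 53.0 = 5.03×10⁻³ Pa/m

5.0×10⁻³ Pa/m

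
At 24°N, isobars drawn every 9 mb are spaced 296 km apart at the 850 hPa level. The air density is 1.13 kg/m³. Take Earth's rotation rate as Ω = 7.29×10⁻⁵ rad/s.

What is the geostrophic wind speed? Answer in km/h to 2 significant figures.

Coriolis parameter at 24°N:
f = 2Ω sin φ = 2 × 7.29×10⁻⁵ × sin 24° = 5.93×10⁻⁵ s⁻¹
Pressure gradient: |∂P/∂n| = 900 Pa / 296000 m = 3.04×10⁻³ Pa/m
Geostrophic balance (pressure-gradient force = Coriolis force):
V_g = (1/(fρ)) |∂P/∂n| = 3.04×10⁻³ / (5.93×10⁻⁵ × 1.13) = 45.4 m/s
Converting: 45.4 m/s × 3.6 = 160 km/h

160 km/h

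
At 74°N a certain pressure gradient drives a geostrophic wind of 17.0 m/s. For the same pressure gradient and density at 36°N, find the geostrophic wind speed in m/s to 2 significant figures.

With the same pressure gradient and density, V_g ∝ 1/f ∝ 1/sin φ.
V₂ = V₁ · sin φ₁ / sin φ₂ = 17.0 × sin 74° / sin 36°
V₂ = 17.0 × 0.9613/0.5878 = 28 m/s

28 m/s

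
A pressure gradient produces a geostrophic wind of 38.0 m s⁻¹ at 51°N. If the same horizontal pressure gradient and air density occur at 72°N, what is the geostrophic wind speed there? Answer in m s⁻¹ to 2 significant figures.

With the same pressure gradient and density, V_g ∝ 1/f ∝ 1/sin φ.
V₂ = V₁ · sin φ₁ / sin φ₂ = 38.0 × sin 51° / sin 72°
V₂ = 38.0 × 0.7771/0.9511 = 31 m s⁻¹

31 m s⁻¹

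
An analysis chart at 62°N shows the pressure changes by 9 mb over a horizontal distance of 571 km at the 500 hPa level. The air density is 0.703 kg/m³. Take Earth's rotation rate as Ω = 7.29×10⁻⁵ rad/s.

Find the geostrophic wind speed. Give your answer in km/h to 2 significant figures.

63 km/h

Coriolis parameter at 62°N:
f = 2Ω sin φ = 2 × 7.29×10⁻⁵ × sin 62° = 1.29×10⁻⁴ s⁻¹
Pressure gradient: |∂P/∂n| = 900 Pa / 571000 m = 1.58×10⁻³ Pa/m
Geostrophic balance (pressure-gradient force = Coriolis force):
V_g = (1/(fρ)) |∂P/∂n| = 1.58×10⁻³ / (1.29×10⁻⁴ × 0.703) = 17.4 m/s
Converting: 17.4 m/s × 3.6 = 63 km/h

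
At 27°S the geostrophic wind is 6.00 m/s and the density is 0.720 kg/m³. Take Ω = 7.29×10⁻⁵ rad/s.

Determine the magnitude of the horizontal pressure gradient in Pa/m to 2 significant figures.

Coriolis parameter at 27°S:
f = 2Ω sin φ = 2 × 7.29×10⁻⁵ × sin 27° = 6.62×10⁻⁵ s⁻¹
Geostrophic balance rearranged: |∂P/∂n| = f ρ V_g
|∂P/∂n| = 6.62×10⁻⁵ × 0.720 × 6.00 = 2.86×10⁻⁴ Pa/m

2.9×10⁻⁴ Pa/m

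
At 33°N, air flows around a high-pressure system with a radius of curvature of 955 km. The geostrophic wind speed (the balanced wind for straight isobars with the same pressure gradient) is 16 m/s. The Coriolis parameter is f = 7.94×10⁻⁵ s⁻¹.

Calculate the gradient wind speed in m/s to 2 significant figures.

Around a high, pressure-gradient force acts outward with centrifugal, so Coriolis balances both:
fV = (1/ρ)|∂P/∂n| + V²/R  →  V² − fR·V + fR·V_g = 0
With fR = 7.94×10⁻⁵ × 955×10³ m = 75.8 m/s:
V = [fR − √((fR)² − 4 fR V_g)]/2 = [75.8 − √(75.8² − 4×75.8×16)]/2 = 22.9 m/s
Supergeostrophic (V > V_g = 16 m/s), as expected around a high.

23 m/s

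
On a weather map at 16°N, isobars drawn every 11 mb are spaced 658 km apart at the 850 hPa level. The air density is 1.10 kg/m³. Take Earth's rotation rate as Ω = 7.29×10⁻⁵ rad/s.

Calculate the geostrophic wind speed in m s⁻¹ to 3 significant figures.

Coriolis parameter at 16°N:
f = 2Ω sin φ = 2 × 7.29×10⁻⁵ × sin 16° = 4.02×10⁻⁵ s⁻¹
Pressure gradient: |∂P/∂n| = 1100 Pa / 658000 m = 1.67×10⁻³ Pa/m
Geostrophic balance (pressure-gradient force = Coriolis force):
V_g = (1/(fρ)) |∂P/∂n| = 1.67×10⁻³ / (4.02×10⁻⁵ × 1.10) = 37.8 m/s

37.8 m s⁻¹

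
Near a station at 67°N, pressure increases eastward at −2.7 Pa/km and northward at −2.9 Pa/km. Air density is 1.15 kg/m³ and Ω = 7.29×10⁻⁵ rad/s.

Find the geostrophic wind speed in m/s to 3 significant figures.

25.7 m/s

Coriolis parameter at 67°N:
f = 2Ω sin φ = 2 × 7.29×10⁻⁵ × sin 67° = 1.34×10⁻⁴ s⁻¹
Component geostrophic relations (x east, y north):
u_g = −(1/(fρ)) ∂P/∂y,  v_g = (1/(fρ)) ∂P/∂x
u_g = −(−2.9×10⁻³)/(1.34×10⁻⁴ × 1.15) = 18.8 m/s;  v_g = (−2.7×10⁻³)/(1.34×10⁻⁴ × 1.15) = −17.5 m/s
|V_g| = √(u_g² + v_g²) = 25.7 m/s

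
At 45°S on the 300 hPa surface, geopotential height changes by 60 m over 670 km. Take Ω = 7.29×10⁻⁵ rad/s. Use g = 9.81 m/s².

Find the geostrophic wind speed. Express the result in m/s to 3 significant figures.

8.52 m/s

Coriolis parameter at 45°S:
f = 2Ω sin φ = 2 × 7.29×10⁻⁵ × sin 45° = 1.03×10⁻⁴ s⁻¹
Height gradient: |∂Z/∂n| = 60 m / 670000 m = 8.96×10⁻⁵
On a pressure surface, geostrophic balance gives V_g = (g/f)|∂Z/∂n|:
V_g = 9.81 × 8.96×10⁻⁵ / 1.03×10⁻⁴ = 8.52 m/s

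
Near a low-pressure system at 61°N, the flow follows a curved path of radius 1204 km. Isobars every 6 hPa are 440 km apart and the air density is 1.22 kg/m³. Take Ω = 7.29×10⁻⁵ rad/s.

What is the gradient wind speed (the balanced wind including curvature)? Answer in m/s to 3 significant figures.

Coriolis parameter at 61°N:
f = 2Ω sin φ = 2 × 7.29×10⁻⁵ × sin 61° = 1.28×10⁻⁴ s⁻¹
Pressure gradient: |∂P/∂n| = 600 Pa / 440000 m = 1.36×10⁻³ Pa/m
Geostrophic speed: V_g = |∂P/∂n|/(fρ) = 1.36×10⁻³/(1.28×10⁻⁴ × 1.22) = 8.77 m/s
Around a low, centrifugal force acts outward with Coriolis, so pressure-gradient force balances both:
(1/ρ)|∂P/∂n| = fV + V²/R  →  V² + fR·V − fR·V_g = 0
With fR = 1.28×10⁻⁴ × 1204×10³ m = 154 m/s:
V = [−fR + √((fR)² + 4 fR V_g)]/2 = [−154 + √(154² + 4×154×8.77)]/2 = 8.31 m/s
Subgeostrophic (V < V_g = 8.77 m/s), as expected around a low.

8.31 m/s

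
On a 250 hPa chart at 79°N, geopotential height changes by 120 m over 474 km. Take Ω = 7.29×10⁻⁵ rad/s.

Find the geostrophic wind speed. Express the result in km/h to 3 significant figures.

62.5 km/h

Coriolis parameter at 79°N:
f = 2Ω sin φ = 2 × 7.29×10⁻⁵ × sin 79° = 1.43×10⁻⁴ s⁻¹
Height gradient: |∂Z/∂n| = 120 m / 474000 m = 2.53×10⁻⁴
On a pressure surface, geostrophic balance gives V_g = (g/f)|∂Z/∂n|:
V_g = 9.81 × 2.53×10⁻⁴ / 1.43×10⁻⁴ = 17.4 m/s
Converting: 17.4 m/s × 3.6 = 62.5 km/h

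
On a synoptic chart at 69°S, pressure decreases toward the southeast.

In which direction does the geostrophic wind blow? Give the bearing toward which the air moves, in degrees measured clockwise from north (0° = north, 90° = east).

The pressure-gradient force points toward the southeast (bearing 135°).
Geostrophic balance: in the Southern Hemisphere the Coriolis force deflects motion to the left, so the geostrophic wind blows 90° to the left of the pressure-gradient force (low pressure on the right).
Rotating 135° by 90° counterclockwise gives 045° — the wind blows toward the northeast.

045°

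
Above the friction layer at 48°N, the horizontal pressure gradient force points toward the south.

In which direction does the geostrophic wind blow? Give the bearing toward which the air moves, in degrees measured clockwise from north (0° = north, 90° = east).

The pressure-gradient force points toward the south (bearing 180°).
Geostrophic balance: in the Northern Hemisphere the Coriolis force deflects motion to the right, so the geostrophic wind blows 90° to the right of the pressure-gradient force (low pressure on the left).
Rotating 180° by 90° clockwise gives 270° — the wind blows toward the west.

270°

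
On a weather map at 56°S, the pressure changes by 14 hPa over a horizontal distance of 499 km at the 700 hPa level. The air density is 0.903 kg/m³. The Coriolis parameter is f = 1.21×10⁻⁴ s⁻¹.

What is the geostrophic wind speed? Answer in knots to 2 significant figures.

50 knots

Pressure gradient: |∂P/∂n| = 1400 Pa / 499000 m = 2.81×10⁻³ Pa/m
Geostrophic balance (pressure-gradient force = Coriolis force):
V_g = (1/(fρ)) |∂P/∂n| = 2.81×10⁻³ / (1.21×10⁻⁴ × 0.903) = 25.7 m/s
Converting: 25.7 m/s × 1.944 = 50 knots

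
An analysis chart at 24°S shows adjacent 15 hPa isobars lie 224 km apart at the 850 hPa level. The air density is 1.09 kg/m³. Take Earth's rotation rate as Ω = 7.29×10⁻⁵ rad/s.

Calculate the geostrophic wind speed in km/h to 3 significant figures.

Coriolis parameter at 24°S:
f = 2Ω sin φ = 2 × 7.29×10⁻⁵ × sin 24° = 5.93×10⁻⁵ s⁻¹
Pressure gradient: |∂P/∂n| = 1500 Pa / 224000 m = 6.70×10⁻³ Pa/m
Geostrophic balance (pressure-gradient force = Coriolis force):
V_g = (1/(fρ)) |∂P/∂n| = 6.70×10⁻³ / (5.93×10⁻⁵ × 1.09) = 104 m/s
Converting: 104 m/s × 3.6 = 373 km/h

373 km/h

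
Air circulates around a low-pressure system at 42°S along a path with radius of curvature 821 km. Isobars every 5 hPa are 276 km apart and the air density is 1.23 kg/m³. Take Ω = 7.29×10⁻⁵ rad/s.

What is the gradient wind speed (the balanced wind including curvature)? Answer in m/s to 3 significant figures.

13.0 m/s

Coriolis parameter at 42°S:
f = 2Ω sin φ = 2 × 7.29×10⁻⁵ × sin 42° = 9.76×10⁻⁵ s⁻¹
Pressure gradient: |∂P/∂n| = 500 Pa / 276000 m = 1.81×10⁻³ Pa/m
Geostrophic speed: V_g = |∂P/∂n|/(fρ) = 1.81×10⁻³/(9.76×10⁻⁵ × 1.23) = 15.1 m/s
Around a low, centrifugal force acts outward with Coriolis, so pressure-gradient force balances both:
(1/ρ)|∂P/∂n| = fV + V²/R  →  V² + fR·V − fR·V_g = 0
With fR = 9.76×10⁻⁵ × 821×10³ m = 80.1 m/s:
V = [−fR + √((fR)² + 4 fR V_g)]/2 = [−80.1 + √(80.1² + 4×80.1×15.1)]/2 = 13 m/s
Subgeostrophic (V < V_g = 15.1 m/s), as expected around a low.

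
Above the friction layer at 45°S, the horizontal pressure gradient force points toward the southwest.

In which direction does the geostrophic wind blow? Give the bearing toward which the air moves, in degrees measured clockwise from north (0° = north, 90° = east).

135°

The pressure-gradient force points toward the southwest (bearing 225°).
Geostrophic balance: in the Southern Hemisphere the Coriolis force deflects motion to the left, so the geostrophic wind blows 90° to the left of the pressure-gradient force (low pressure on the right).
Rotating 225° by 90° counterclockwise gives 135° — the wind blows toward the southeast.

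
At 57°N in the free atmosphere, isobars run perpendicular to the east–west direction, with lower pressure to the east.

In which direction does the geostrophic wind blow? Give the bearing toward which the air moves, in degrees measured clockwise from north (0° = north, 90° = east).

The pressure-gradient force points toward the east (bearing 090°).
Geostrophic balance: in the Northern Hemisphere the Coriolis force deflects motion to the right, so the geostrophic wind blows 90° to the right of the pressure-gradient force (low pressure on the left).
Rotating 090° by 90° clockwise gives 180° — the wind blows toward the south.

180°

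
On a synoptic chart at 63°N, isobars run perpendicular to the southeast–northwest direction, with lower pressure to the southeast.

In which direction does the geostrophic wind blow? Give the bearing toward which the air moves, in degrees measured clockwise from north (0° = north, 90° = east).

225°

The pressure-gradient force points toward the southeast (bearing 135°).
Geostrophic balance: in the Northern Hemisphere the Coriolis force deflects motion to the right, so the geostrophic wind blows 90° to the right of the pressure-gradient force (low pressure on the left).
Rotating 135° by 90° clockwise gives 225° — the wind blows toward the southwest.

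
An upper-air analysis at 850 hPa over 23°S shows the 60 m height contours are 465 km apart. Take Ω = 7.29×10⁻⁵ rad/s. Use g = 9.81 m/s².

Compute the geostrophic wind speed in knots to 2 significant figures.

Coriolis parameter at 23°S:
f = 2Ω sin φ = 2 × 7.29×10⁻⁵ × sin 23° = 5.70×10⁻⁵ s⁻¹
Height gradient: |∂Z/∂n| = 60 m / 465000 m = 1.29×10⁻⁴
On a pressure surface, geostrophic balance gives V_g = (g/f)|∂Z/∂n|:
V_g = 9.81 × 1.29×10⁻⁴ / 5.70×10⁻⁵ = 22.2 m/s
Converting: 22.2 m/s × 1.944 = 43 knots

43 knots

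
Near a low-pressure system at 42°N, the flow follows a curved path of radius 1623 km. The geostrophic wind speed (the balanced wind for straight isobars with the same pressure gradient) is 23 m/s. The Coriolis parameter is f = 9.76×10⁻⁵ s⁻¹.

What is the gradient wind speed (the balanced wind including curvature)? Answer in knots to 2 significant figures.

40 knots

Around a low, centrifugal force acts outward with Coriolis, so pressure-gradient force balances both:
(1/ρ)|∂P/∂n| = fV + V²/R  →  V² + fR·V − fR·V_g = 0
With fR = 9.76×10⁻⁵ × 1623×10³ m = 158 m/s:
V = [−fR + √((fR)² + 4 fR V_g)]/2 = [−158 + √(158² + 4×158×23)]/2 = 20.4 m/s
Subgeostrophic (V < V_g = 23 m/s), as expected around a low.
Converting: 20.4 m/s × 1.944 = 40 knots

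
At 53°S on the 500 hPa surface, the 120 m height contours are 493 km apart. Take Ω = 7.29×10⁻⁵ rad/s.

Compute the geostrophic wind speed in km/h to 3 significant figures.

Coriolis parameter at 53°S:
f = 2Ω sin φ = 2 × 7.29×10⁻⁵ × sin 53° = 1.16×10⁻⁴ s⁻¹
Height gradient: |∂Z/∂n| = 120 m / 493000 m = 2.43×10⁻⁴
On a pressure surface, geostrophic balance gives V_g = (g/f)|∂Z/∂n|:
V_g = 9.81 × 2.43×10⁻⁴ / 1.16×10⁻⁴ = 20.5 m/s
Converting: 20.5 m/s × 3.6 = 73.8 km/h

73.8 km/h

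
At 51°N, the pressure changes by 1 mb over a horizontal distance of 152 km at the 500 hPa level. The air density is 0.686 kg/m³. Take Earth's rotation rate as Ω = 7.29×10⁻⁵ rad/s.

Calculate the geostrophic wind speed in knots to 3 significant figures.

Coriolis parameter at 51°N:
f = 2Ω sin φ = 2 × 7.29×10⁻⁵ × sin 51° = 1.13×10⁻⁴ s⁻¹
Pressure gradient: |∂P/∂n| = 100 Pa / 152000 m = 6.58×10⁻⁴ Pa/m
Geostrophic balance (pressure-gradient force = Coriolis force):
V_g = (1/(fρ)) |∂P/∂n| = 6.58×10⁻⁴ / (1.13×10⁻⁴ × 0.686) = 8.46 m/s
Converting: 8.46 m/s × 1.944 = 16.5 knots

16.5 knots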